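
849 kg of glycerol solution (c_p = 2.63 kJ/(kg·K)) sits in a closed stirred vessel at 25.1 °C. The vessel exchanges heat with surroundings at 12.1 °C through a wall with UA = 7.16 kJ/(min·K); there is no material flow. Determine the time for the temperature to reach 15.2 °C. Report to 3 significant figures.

Lumped-capacitance energy balance: M c_p dT/dt = UA(T_amb − T).
τ = M c_p/UA = 311.85 min; T_ss = T_amb = 12.100 °C.
T(t) = T_ss + (T₀ − T_ss)e^(−t/τ); set T = 15.2:
t = −τ ln[(T − T_ss)/(T₀ − T_ss)] = −311.85 · ln(0.23846) = 447.06 min.

447 min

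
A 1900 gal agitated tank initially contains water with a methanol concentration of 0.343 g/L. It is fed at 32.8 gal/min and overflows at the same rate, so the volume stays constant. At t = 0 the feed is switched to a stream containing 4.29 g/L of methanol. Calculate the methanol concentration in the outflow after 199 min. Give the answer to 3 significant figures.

4.16 g/L

Species balance on the tank: V dC/dt = Q(C_in − C).
So dC/dt = (C_in − C)/τ with τ = V/Q = 1900/32.8 = 57.927 min.
Integrating: C(t) = C_in + (C₀ − C_in) e^(−t/τ).
C(199) = 4.29 + (0.343 − 4.29)·e^(−199/57.927) = 4.29 + (-3.9470)·0.032214 = 4.1629 g/L.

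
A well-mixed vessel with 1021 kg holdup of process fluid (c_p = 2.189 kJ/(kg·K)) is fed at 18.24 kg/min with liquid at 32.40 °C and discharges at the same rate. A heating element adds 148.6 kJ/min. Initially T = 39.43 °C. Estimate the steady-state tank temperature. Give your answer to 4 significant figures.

Unsteady energy balance on the tank contents: M c_p dT/dt = ṁ c_p (T_in − T) + 148.6.
At steady state dT/dt = 0 ⇒ T_ss = T_in + Q̇/(ṁ c_p) = 32.40 + 148.6/(18.24·2.189) = 36.1218 °C.

36.12 °C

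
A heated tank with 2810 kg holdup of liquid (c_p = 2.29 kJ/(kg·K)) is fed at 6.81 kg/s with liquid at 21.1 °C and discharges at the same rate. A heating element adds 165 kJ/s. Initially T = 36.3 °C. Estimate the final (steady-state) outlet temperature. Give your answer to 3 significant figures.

M c_p dT/dt = ṁ c_p (T_in − T) + Q̇.
At steady state dT/dt = 0 ⇒ T_ss = T_in + Q̇/(ṁ c_p) = 21.1 + 165/(6.81·2.29) = 31.680 °C.

31.7 °C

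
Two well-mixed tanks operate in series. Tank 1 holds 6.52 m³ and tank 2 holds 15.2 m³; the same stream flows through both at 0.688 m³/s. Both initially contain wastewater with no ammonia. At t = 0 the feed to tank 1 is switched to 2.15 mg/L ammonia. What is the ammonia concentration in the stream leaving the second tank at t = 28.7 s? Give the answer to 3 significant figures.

1.20 mg/L

Each tank obeys Vᵢ dCᵢ/dt = Q(Cᵢ₋₁ − Cᵢ), so τᵢ = Vᵢ/Q.
τ₁ = 6.52/0.688 = 9.4767 s; τ₂ = 15.2/0.688 = 22.093 s.
Solving the cascade with C₁(0)=C₂(0)=0 gives C₂(t) = C_in[1 − (τ₁ e^(−t/τ₁) − τ₂ e^(−t/τ₂))/(τ₁ − τ₂)].
At t = 28.7: e^(−t/τ₁) = 0.048390, e^(−t/τ₂) = 0.27279.
C₂ = 2.15·[1 − (9.4767·0.048390 − 22.093·0.27279)/(-12.616)] = 2.15·0.55865 = 1.2011 mg/L.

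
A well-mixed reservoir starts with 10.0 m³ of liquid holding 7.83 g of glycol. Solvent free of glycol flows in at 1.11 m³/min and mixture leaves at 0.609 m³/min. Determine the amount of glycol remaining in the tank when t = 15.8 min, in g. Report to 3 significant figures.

Let m(t) be the amount of glycol. Volume: V(t) = V₀ + (Q_in − Q_out) t = 10.0 + 0.50100 t; V(15.8) = 17.916 m³.
Solute balance: dm/dt = 0 − Q_out C = −Q_out m/V(t).
dm/m = −Q_out dt/(V₀ + 0.50100 t); integrating gives ln(m/m₀) = −(Q_out/(Q_in−Q_out)) ln(V/V₀).
m = m₀ (V₀/V)^(Q_out/(Q_in−Q_out)) = 7.83 × (10.0/17.916)^(1.2156) = 3.8542 g.

3.85 g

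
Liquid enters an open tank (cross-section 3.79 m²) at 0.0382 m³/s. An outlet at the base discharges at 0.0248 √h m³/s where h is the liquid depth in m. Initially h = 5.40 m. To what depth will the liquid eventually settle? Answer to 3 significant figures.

Level balance: A dh/dt = 0.0382 − 0.0248 √h. Setting dh/dt = 0:
Q_in = 0.0248 √h_ss ⇒ √h_ss = 0.0382/0.0248 = 1.5403.
h_ss = 1.5403² = 2.3726 m. (Since h₀ = 5.40 m > h_ss, the level will fall toward this value.)

2.37 m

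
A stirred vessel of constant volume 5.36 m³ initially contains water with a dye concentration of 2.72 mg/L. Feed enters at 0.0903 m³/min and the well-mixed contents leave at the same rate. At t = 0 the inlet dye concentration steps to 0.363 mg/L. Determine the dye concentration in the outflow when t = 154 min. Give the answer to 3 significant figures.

0.539 mg/L

Accumulation = in − out for the solute gives V dC/dt = Q(C_in − C).
So dC/dt = (C_in − C)/τ with τ = V/Q = 5.36/0.0903 = 59.358 min.
This is linear first-order; C(t) = C_in + (C₀ − C_in) e^(−t/τ).
C(154) = 0.363 + (2.72 − 0.363)·e^(−154/59.358) = 0.363 + (2.3570)·0.074688 = 0.53904 mg/L.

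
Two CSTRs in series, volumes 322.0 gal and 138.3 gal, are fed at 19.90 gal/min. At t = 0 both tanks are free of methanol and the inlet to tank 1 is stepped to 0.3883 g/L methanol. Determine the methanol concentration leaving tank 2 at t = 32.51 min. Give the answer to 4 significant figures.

0.2997 g/L

Species balance on tank i: dCᵢ/dt = (Cᵢ₋₁ − Cᵢ)/τᵢ with τᵢ = Vᵢ/Q.
τ₁ = 322.0/19.90 = 16.1809 min; τ₂ = 138.3/19.90 = 6.94975 min.
Tank 1: C₁ = C_in(1 − e^(−t/τ₁)). Tank 2 (τ₁ ≠ τ₂): C₂ = C_in[1 − (τ₁ e^(−t/τ₁) − τ₂ e^(−t/τ₂))/(τ₁ − τ₂)].
At t = 32.51: e^(−t/τ₁) = 0.134101, e^(−t/τ₂) = 0.00929883.
C₂ = 0.3883·[1 − (16.1809·0.134101 − 6.94975·0.00929883)/(9.23116)] = 0.3883·0.771940 = 0.299744 g/L.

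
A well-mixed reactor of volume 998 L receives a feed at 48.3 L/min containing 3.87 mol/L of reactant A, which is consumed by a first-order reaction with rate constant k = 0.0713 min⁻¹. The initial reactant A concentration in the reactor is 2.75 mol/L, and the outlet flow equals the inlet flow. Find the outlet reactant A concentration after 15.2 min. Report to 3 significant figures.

1.76 mol/L

Accumulation = in − out − consumed: V dC/dt = Q C_in − Q C − k V C.
dC/dt = (Q/V) C_in − (Q/V + k) C; effective rate a = Q/V + k = 0.048397 + 0.0713 = 0.11970 min⁻¹.
C_ss = Q C_in/(Q + kV) = 1.5648 mol/L; C(t) = C_ss + (C₀ − C_ss) e^(−a t).
C(15.2) = 1.5648 + (1.1852)·e^(−0.11970·15.2) = 1.5648 + (1.1852)·0.16212 = 1.7569 mol/L.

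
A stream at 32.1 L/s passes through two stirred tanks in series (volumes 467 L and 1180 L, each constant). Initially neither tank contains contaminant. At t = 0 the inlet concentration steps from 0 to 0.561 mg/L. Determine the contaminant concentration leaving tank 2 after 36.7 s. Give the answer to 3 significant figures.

0.248 mg/L

Species balance on tank i: dCᵢ/dt = (Cᵢ₋₁ − Cᵢ)/τᵢ with τᵢ = Vᵢ/Q.
τ₁ = 467/32.1 = 14.548 s; τ₂ = 1180/32.1 = 36.760 s.
Solving the cascade with C₁(0)=C₂(0)=0 gives C₂(t) = C_in[1 − (τ₁ e^(−t/τ₁) − τ₂ e^(−t/τ₂))/(τ₁ − τ₂)].
At t = 36.7: e^(−t/τ₁) = 0.080248, e^(−t/τ₂) = 0.36848.
C₂ = 0.561·[1 − (14.548·0.080248 − 36.760·0.36848)/(-22.212)] = 0.561·0.44273 = 0.24837 mg/L.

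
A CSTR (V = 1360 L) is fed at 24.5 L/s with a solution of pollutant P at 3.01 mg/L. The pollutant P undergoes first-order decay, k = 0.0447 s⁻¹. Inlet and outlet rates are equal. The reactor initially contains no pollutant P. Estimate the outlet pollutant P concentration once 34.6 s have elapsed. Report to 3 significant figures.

Species balance: V dC/dt = Q C_in − Q C − k V C.
dC/dt = (Q/V) C_in − (Q/V + k) C; effective rate a = Q/V + k = 0.018015 + 0.0447 = 0.062715 s⁻¹.
C_ss = Q C_in/(Q + kV) = 0.86462 mg/L; C(t) = C_ss + (C₀ − C_ss) e^(−a t).
C(34.6) = 0.86462 + (-0.86462)·e^(−0.062715·34.6) = 0.86462 + (-0.86462)·0.11419 = 0.76589 mg/L.

0.766 mg/L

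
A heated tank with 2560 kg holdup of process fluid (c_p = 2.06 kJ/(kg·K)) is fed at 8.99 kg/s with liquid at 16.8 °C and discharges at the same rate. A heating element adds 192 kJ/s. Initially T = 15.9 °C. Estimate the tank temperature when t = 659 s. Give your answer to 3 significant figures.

M c_p dT/dt = ṁ c_p (T_in − T) + Q̇.
Rearrange: dT/dt = (T_ss − T)/τ with τ = M/ṁ = 284.76 s and T_ss = T_in + Q̇/(ṁ c_p) = 27.168 °C.
T approaches T_ss exponentially: T(t) = T_ss + (T₀ − T_ss) e^(−t/τ).
T(659) = 27.168 + (-11.268)·e^(−659/284.76) = 27.168 + (-11.268)·0.098843 = 26.054 °C.

26.1 °C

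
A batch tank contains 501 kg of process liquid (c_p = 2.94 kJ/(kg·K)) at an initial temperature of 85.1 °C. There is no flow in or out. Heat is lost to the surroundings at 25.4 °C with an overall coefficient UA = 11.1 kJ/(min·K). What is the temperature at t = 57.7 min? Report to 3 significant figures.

Lumped-capacitance energy balance: M c_p dT/dt = UA(T_amb − T).
dT/dt = (T_ss − T)/τ with T_ss = T_amb = 25.400 °C, τ = M c_p/UA = 501·2.94/11.1 = 132.70 min.
Integrating: T(t) = T_ss + (T₀ − T_ss) e^(−t/τ).
T(57.7) = 25.400 + (59.700)·0.64738 = 64.048 °C.

64.0 °C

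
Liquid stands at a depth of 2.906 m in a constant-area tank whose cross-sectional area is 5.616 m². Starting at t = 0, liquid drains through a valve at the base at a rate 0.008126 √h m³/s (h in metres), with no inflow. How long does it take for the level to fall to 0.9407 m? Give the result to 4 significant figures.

1016 s

With no inflow, A dh/dt = −0.008126 √h.
This is separable: 2 d(√h)/dt = −0.008126/A, so √h = √h₀ − (0.008126/(2A)) t.
t = 2A(√h₀ − √h)/0.008126 = 2·5.616·(√2.906 − √0.9407)/0.008126
  = 11.2320 × (1.70470 − 0.969897) / 0.008126 = 1015.67 s.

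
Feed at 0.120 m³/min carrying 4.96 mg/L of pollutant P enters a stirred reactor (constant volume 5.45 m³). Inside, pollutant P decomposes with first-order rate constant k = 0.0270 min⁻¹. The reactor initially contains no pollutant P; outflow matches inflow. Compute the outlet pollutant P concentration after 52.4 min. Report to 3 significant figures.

2.06 mg/L

Accumulation = in − out − consumed: V dC/dt = Q C_in − Q C − k V C.
This is linear with rate a = Q/V + k = 0.049018 min⁻¹.
C_ss = Q C_in/(Q + kV) = 2.2280 mg/L; C(t) = C_ss + (C₀ − C_ss) e^(−a t).
C(52.4) = 2.2280 + (-2.2280)·e^(−0.049018·52.4) = 2.2280 + (-2.2280)·0.076646 = 2.0572 mg/L.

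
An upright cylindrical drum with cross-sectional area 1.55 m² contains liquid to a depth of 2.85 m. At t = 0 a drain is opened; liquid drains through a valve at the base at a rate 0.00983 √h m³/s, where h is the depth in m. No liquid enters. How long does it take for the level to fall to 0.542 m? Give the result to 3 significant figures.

300 s

A dh/dt = −Q_out = −0.00983 √h.
Separate and integrate: 2(√h − √h₀) = −(0.00983/A) t.
t = 2A(√h₀ − √h)/0.00983 = 2·1.55·(√2.85 − √0.542)/0.00983
  = 3.1000 × (1.6882 − 0.73621) / 0.00983 = 300.22 s.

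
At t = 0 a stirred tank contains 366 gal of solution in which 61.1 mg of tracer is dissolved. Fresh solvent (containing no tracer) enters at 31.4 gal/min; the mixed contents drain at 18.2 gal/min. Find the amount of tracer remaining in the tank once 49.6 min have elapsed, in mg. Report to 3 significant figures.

Total volume: dV/dt = Q_in − Q_out = 13.200 gal/min, so V(t) = 366 + 13.200 t and V(49.6) = 1020.7 gal.
Solute balance: dm/dt = 0 − Q_out C = −Q_out m/V(t).
dm/m = −Q_out dt/(V₀ + 13.200 t); integrating gives ln(m/m₀) = −(Q_out/(Q_in−Q_out)) ln(V/V₀).
m = m₀ (V₀/V)^(Q_out/(Q_in−Q_out)) = 61.1 × (366/1020.7)^(1.3788) = 14.856 mg.

14.9 mg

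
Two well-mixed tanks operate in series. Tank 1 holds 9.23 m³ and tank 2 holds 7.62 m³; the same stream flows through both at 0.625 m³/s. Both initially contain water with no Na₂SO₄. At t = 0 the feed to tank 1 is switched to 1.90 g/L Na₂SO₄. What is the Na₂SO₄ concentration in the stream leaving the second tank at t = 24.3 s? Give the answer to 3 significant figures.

Species balance on tank i: dCᵢ/dt = (Cᵢ₋₁ − Cᵢ)/τᵢ with τᵢ = Vᵢ/Q.
τ₁ = 9.23/0.625 = 14.768 s; τ₂ = 7.62/0.625 = 12.192 s.
Tank 1: C₁ = C_in(1 − e^(−t/τ₁)). Tank 2 (τ₁ ≠ τ₂): C₂ = C_in[1 − (τ₁ e^(−t/τ₁) − τ₂ e^(−t/τ₂))/(τ₁ − τ₂)].
At t = 24.3: e^(−t/τ₁) = 0.19293, e^(−t/τ₂) = 0.13627.
C₂ = 1.90·[1 − (14.768·0.19293 − 12.192·0.13627)/(2.5760)] = 1.90·0.53893 = 1.0240 g/L.

1.02 g/L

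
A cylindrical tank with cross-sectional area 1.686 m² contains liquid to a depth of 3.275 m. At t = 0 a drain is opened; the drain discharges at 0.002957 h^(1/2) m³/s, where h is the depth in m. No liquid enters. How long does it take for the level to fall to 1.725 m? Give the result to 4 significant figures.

With no inflow, A dh/dt = −0.002957 √h.
This is separable: 2 d(√h)/dt = −0.002957/A, so √h = √h₀ − (0.002957/(2A)) t.
t = 2A(√h₀ − √h)/0.002957 = 2·1.686·(√3.275 − √1.725)/0.002957
  = 3.37200 × (1.80970 − 1.31339) / 0.002957 = 565.957 s.

566.0 s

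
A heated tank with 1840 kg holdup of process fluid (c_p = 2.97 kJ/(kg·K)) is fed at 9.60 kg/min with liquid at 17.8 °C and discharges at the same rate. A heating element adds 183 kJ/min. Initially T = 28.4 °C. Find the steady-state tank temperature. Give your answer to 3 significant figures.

Energy balance: M c_p dT/dt = ṁ c_p (T_in − T) + 183.
At steady state dT/dt = 0 ⇒ T_ss = T_in + Q̇/(ṁ c_p) = 17.8 + 183/(9.60·2.97) = 24.218 °C.

24.2 °C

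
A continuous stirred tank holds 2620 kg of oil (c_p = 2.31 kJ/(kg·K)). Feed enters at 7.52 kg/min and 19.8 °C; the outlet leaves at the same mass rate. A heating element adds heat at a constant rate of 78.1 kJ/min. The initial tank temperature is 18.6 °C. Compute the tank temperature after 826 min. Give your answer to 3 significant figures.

M c_p dT/dt = ṁ c_p (T_in − T) + Q̇.
τ = M/ṁ = 348.40 min; T_ss = T_in + Q̇/(ṁ c_p) = 19.8 + 78.1/(7.52·2.31) = 24.296 °C.
Solution: T(t) = T_ss + (T₀ − T_ss) e^(−t/τ).
T(826) = 24.296 + (-5.6959)·e^(−826/348.40) = 24.296 + (-5.6959)·0.093405 = 23.764 °C.

23.8 °C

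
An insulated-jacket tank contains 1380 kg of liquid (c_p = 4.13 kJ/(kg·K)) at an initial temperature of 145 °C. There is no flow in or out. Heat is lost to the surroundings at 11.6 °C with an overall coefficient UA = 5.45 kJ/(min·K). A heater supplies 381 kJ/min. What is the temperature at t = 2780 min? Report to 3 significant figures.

86.0 °C

Unsteady energy balance on the tank contents: M c_p dT/dt = −UA(T − T_amb) + Q̇.
dT/dt = (T_ss − T)/τ with T_ss = T_amb + Q̇/UA = 11.6 + 381/5.45 = 81.508 °C, τ = M c_p/UA = 1380·4.13/5.45 = 1045.8 min.
This is linear first-order; T(t) = T_ss + (T₀ − T_ss) e^(−t/τ).
T(2780) = 81.508 + (63.492)·0.070064 = 85.957 °C.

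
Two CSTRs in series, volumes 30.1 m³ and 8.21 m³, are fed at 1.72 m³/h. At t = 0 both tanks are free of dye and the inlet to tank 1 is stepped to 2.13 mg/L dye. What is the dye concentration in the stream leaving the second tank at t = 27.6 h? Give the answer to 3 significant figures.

Each tank obeys Vᵢ dCᵢ/dt = Q(Cᵢ₋₁ − Cᵢ), so τᵢ = Vᵢ/Q.
τ₁ = 30.1/1.72 = 17.500 h; τ₂ = 8.21/1.72 = 4.7733 h.
Solving the cascade with C₁(0)=C₂(0)=0 gives C₂(t) = C_in[1 − (τ₁ e^(−t/τ₁) − τ₂ e^(−t/τ₂))/(τ₁ − τ₂)].
At t = 27.6: e^(−t/τ₁) = 0.20656, e^(−t/τ₂) = 0.0030819.
C₂ = 2.13·[1 − (17.500·0.20656 − 4.7733·0.0030819)/(12.727)] = 2.13·0.71712 = 1.5275 mg/L.

1.53 mg/L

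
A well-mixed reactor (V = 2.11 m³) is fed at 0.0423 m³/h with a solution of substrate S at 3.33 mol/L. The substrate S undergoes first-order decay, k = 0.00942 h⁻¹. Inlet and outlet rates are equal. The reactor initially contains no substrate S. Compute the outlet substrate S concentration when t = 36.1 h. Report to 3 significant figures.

1.48 mol/L

V dC/dt = Q(C_in − C) − k V C.
dC/dt = (Q/V) C_in − (Q/V + k) C; effective rate a = Q/V + k = 0.020047 + 0.00942 = 0.029467 h⁻¹.
C_ss = Q C_in/(Q + kV) = 2.2655 mol/L; C(t) = C_ss + (C₀ − C_ss) e^(−a t).
C(36.1) = 2.2655 + (-2.2655)·e^(−0.029467·36.1) = 2.2655 + (-2.2655)·0.34515 = 1.4835 mol/L.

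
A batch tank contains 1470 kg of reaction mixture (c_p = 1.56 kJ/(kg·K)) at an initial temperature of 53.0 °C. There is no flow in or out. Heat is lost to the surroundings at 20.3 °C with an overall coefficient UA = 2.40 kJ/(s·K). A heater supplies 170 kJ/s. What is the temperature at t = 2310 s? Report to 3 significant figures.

87.7 °C

M c_p dT/dt = −UA(T − T_amb) + Q̇.
dT/dt = (T_ss − T)/τ with T_ss = T_amb + Q̇/UA = 20.3 + 170/2.40 = 91.133 °C, τ = M c_p/UA = 1470·1.56/2.40 = 955.50 s.
Solution: T(t) = T_ss + (T₀ − T_ss) e^(−t/τ).
T(2310) = 91.133 + (-38.133)·0.089137 = 87.734 °C.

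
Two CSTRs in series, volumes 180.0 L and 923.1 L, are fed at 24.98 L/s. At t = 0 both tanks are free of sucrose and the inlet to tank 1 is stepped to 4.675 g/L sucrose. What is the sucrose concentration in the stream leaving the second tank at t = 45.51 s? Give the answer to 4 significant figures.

Time constants: τᵢ = Vᵢ/Q for each well-mixed tank.
τ₁ = 180.0/24.98 = 7.20576 s; τ₂ = 923.1/24.98 = 36.9536 s.
Tank 1: C₁ = C_in(1 − e^(−t/τ₁)). Tank 2 (τ₁ ≠ τ₂): C₂ = C_in[1 − (τ₁ e^(−t/τ₁) − τ₂ e^(−t/τ₂))/(τ₁ − τ₂)].
At t = 45.51: e^(−t/τ₁) = 0.00180756, e^(−t/τ₂) = 0.291841.
C₂ = 4.675·[1 − (7.20576·0.00180756 − 36.9536·0.291841)/(-29.7478)] = 4.675·0.637904 = 2.98220 g/L.

2.982 g/L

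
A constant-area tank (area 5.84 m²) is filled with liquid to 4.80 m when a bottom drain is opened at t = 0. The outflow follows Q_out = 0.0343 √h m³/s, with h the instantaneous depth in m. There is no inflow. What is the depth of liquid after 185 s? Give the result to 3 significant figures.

2.71 m

With no inflow, A dh/dt = −0.0343 √h.
∫ h^(−1/2) dh = −(0.0343/A) ∫ dt, giving 2√h = 2√h₀ − (0.0343/A) t.
√h = √4.80 − 0.0343·185/(2·5.84) = 2.1909 − 0.54328 = 1.6476.
h = 1.6476² = 2.7146 m.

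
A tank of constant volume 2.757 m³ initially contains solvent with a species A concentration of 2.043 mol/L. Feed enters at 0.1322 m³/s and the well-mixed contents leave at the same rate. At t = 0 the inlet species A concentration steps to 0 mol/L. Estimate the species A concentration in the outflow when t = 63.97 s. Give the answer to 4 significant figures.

Accumulation = in − out for the solute gives V dC/dt = Q(C_in − C).
So dC/dt = (C_in − C)/τ with τ = V/Q = 2.757/0.1322 = 20.8548 s.
This is linear first-order; C(t) = C_in + (C₀ − C_in) e^(−t/τ).
C(63.97) = 0 + (2.043 − 0)·e^(−63.97/20.8548) = 0 + (2.04300)·0.0465418 = 0.0950849 mol/L.

0.09508 mol/L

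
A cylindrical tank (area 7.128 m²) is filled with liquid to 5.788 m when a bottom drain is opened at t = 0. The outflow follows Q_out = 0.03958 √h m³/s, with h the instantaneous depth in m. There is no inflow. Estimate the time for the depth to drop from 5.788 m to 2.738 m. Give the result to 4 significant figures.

270.5 s

A dh/dt = −Q_out = −0.03958 √h.
∫ h^(−1/2) dh = −(0.03958/A) ∫ dt, giving 2√h = 2√h₀ − (0.03958/A) t.
t = 2A(√h₀ − √h)/0.03958 = 2·7.128·(√5.788 − √2.738)/0.03958
  = 14.2560 × (2.40583 − 1.65469) / 0.03958 = 270.546 s.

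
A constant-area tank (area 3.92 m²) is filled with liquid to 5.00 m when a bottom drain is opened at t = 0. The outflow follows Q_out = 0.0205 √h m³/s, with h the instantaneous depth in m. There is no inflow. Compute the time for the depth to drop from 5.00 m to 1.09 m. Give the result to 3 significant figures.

With no inflow, A dh/dt = −0.0205 √h.
Separate and integrate: 2(√h − √h₀) = −(0.0205/A) t.
t = 2A(√h₀ − √h)/0.0205 = 2·3.92·(√5.00 − √1.09)/0.0205
  = 7.8400 × (2.2361 − 1.0440) / 0.0205 = 455.88 s.

456 s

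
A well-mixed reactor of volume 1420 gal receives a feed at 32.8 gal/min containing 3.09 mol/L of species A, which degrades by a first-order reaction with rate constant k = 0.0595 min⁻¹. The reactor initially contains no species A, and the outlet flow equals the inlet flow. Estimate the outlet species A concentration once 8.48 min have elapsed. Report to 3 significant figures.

0.435 mol/L

Accumulation = in − out − consumed: V dC/dt = Q C_in − Q C − k V C.
This is linear with rate a = Q/V + k = 0.082599 min⁻¹.
C_ss = Q C_in/(Q + kV) = 0.86411 mol/L; C(t) = C_ss + (C₀ − C_ss) e^(−a t).
C(8.48) = 0.86411 + (-0.86411)·e^(−0.082599·8.48) = 0.86411 + (-0.86411)·0.49637 = 0.43520 mol/L.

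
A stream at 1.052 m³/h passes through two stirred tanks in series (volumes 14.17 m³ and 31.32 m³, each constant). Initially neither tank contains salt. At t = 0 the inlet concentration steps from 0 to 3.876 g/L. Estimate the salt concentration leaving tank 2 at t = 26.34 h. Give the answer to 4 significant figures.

Time constants: τᵢ = Vᵢ/Q for each well-mixed tank.
τ₁ = 14.17/1.052 = 13.4696 h; τ₂ = 31.32/1.052 = 29.7719 h.
Solving the cascade with C₁(0)=C₂(0)=0 gives C₂(t) = C_in[1 − (τ₁ e^(−t/τ₁) − τ₂ e^(−t/τ₂))/(τ₁ − τ₂)].
At t = 26.34: e^(−t/τ₁) = 0.141491, e^(−t/τ₂) = 0.412826.
C₂ = 3.876·[1 − (13.4696·0.141491 − 29.7719·0.412826)/(-16.3023)] = 3.876·0.362986 = 1.40693 g/L.

1.407 g/L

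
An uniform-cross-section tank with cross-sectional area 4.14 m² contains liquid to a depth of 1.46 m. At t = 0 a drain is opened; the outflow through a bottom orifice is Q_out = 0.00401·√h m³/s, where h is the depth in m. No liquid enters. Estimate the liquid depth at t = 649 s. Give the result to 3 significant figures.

With no inflow, A dh/dt = −0.00401 √h.
∫ h^(−1/2) dh = −(0.00401/A) ∫ dt, giving 2√h = 2√h₀ − (0.00401/A) t.
√h = √1.46 − 0.00401·649/(2·4.14) = 1.2083 − 0.31431 = 0.89399.
h = 0.89399² = 0.79923 m.

0.799 m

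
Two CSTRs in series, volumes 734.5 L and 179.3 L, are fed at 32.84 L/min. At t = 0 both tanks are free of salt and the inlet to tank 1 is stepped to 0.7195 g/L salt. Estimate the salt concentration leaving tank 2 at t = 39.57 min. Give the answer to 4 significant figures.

0.5574 g/L

Time constants: τᵢ = Vᵢ/Q for each well-mixed tank.
τ₁ = 734.5/32.84 = 22.3660 min; τ₂ = 179.3/32.84 = 5.45981 min.
Solving the cascade with C₁(0)=C₂(0)=0 gives C₂(t) = C_in[1 − (τ₁ e^(−t/τ₁) − τ₂ e^(−t/τ₂))/(τ₁ − τ₂)].
At t = 39.57: e^(−t/τ₁) = 0.170469, e^(−t/τ₂) = 0.000711944.
C₂ = 0.7195·[1 − (22.3660·0.170469 − 5.45981·0.000711944)/(16.9062)] = 0.7195·0.774709 = 0.557403 g/L.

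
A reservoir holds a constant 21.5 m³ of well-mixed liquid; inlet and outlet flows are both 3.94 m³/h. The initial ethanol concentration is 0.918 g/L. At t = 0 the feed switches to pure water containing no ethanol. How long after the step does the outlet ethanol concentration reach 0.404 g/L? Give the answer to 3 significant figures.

Species balance: V dC/dt = Q(C_in − C) ⇒ τ = V/Q = 5.4569 h.
C(t) = C_in + (C₀ − C_in) e^(−t/τ). Set C = 0.404 and solve for t:
e^(−t/τ) = (C − C_in)/(C₀ − C_in) = (0.404 − 0)/(0.918 − 0) = 0.44009
t = −τ ln(…) = 5.4569 × 0.82078 = 4.4789 h.

4.48 h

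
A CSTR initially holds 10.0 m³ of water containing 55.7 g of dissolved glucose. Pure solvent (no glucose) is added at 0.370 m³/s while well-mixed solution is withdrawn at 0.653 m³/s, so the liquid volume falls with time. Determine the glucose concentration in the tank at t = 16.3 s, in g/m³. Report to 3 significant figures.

2.48 g/m³

Total volume: dV/dt = Q_in − Q_out = -0.28300 m³/s, so V(t) = 10.0 − 0.28300 t and V(16.3) = 5.3871 m³.
Species balance (pure solvent in): dm/dt = −Q_out · m/V(t).
Separate: dm/m = −Q_out dt/V(t) ⇒ ln(m/m₀) = −(Q_out/(Q_in−Q_out)) ln(V/V₀).
m = m₀ (V₀/V)^(Q_out/(Q_in−Q_out)) = 55.7 × (10.0/5.3871)^(-2.3074) = 13.365 g.
C = m/V = 13.365/5.3871 = 2.4810 g/m³.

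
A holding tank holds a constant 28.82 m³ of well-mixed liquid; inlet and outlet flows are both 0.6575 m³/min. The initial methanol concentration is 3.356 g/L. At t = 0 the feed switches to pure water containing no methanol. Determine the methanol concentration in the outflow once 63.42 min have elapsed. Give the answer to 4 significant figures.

0.7897 g/L

Species balance on the tank: V dC/dt = Q(C_in − C).
So dC/dt = (C_in − C)/τ with τ = V/Q = 28.82/0.6575 = 43.8327 min.
C approaches C_in exponentially: C(t) = C_in + (C₀ − C_in) e^(−t/τ).
C(63.42) = 0 + (3.356 − 0)·e^(−63.42/43.8327) = 0 + (3.35600)·0.235307 = 0.789690 g/L.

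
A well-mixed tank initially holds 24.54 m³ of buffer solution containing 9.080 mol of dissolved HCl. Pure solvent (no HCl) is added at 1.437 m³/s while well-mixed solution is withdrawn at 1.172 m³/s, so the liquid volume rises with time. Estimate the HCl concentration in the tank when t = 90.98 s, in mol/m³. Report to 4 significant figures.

0.009048 mol/m³

Total volume: dV/dt = Q_in − Q_out = 0.265000 m³/s, so V(t) = 24.54 + 0.265000 t and V(90.98) = 48.6497 m³.
Solute balance: dm/dt = 0 − Q_out C = −Q_out m/V(t).
Separate: dm/m = −Q_out dt/V(t) ⇒ ln(m/m₀) = −(Q_out/(Q_in−Q_out)) ln(V/V₀).
m = m₀ (V₀/V)^(Q_out/(Q_in−Q_out)) = 9.080 × (24.54/48.6497)^(4.42264) = 0.440202 mol.
C = m/V = 0.440202/48.6497 = 0.00904840 mol/m³.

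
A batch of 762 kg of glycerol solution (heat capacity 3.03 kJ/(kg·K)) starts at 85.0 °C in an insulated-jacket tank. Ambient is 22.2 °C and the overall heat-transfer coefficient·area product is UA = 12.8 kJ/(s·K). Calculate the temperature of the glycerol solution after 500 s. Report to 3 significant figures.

M c_p dT/dt = −UA(T − T_amb).
dT/dt = (T_ss − T)/τ with T_ss = T_amb = 22.200 °C, τ = M c_p/UA = 762·3.03/12.8 = 180.38 s.
This is linear first-order; T(t) = T_ss + (T₀ − T_ss) e^(−t/τ).
T(500) = 22.200 + (62.800)·0.062541 = 26.128 °C.

26.1 °C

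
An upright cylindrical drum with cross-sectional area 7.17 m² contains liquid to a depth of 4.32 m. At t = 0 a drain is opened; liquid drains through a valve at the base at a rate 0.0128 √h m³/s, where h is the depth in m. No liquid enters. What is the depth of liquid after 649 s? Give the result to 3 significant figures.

A dh/dt = −Q_out = −0.0128 √h.
Separate and integrate: 2(√h − √h₀) = −(0.0128/A) t.
√h = √4.32 − 0.0128·649/(2·7.17) = 2.0785 − 0.57930 = 1.4992.
h = 1.4992² = 2.2475 m.

2.25 m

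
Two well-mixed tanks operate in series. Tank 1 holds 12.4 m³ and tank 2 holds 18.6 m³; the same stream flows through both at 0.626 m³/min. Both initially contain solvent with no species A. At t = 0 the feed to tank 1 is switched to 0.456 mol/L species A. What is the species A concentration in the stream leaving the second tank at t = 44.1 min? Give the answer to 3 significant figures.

Time constants: τᵢ = Vᵢ/Q for each well-mixed tank.
τ₁ = 12.4/0.626 = 19.808 min; τ₂ = 18.6/0.626 = 29.712 min.
Solving the cascade with C₁(0)=C₂(0)=0 gives C₂(t) = C_in[1 − (τ₁ e^(−t/τ₁) − τ₂ e^(−t/τ₂))/(τ₁ − τ₂)].
At t = 44.1: e^(−t/τ₁) = 0.10792, e^(−t/τ₂) = 0.22668.
C₂ = 0.456·[1 − (19.808·0.10792 − 29.712·0.22668)/(-9.9042)] = 0.456·0.53581 = 0.24433 mol/L.

0.244 mol/L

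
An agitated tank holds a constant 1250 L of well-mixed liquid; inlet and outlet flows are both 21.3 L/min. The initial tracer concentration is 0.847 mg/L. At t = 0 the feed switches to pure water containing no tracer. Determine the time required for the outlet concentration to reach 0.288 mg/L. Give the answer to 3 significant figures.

Species balance: V dC/dt = Q(C_in − C) ⇒ τ = V/Q = 58.685 min.
C(t) = C_in + (C₀ − C_in) e^(−t/τ). Set C = 0.288 and solve for t:
e^(−t/τ) = (C − C_in)/(C₀ − C_in) = (0.288 − 0)/(0.847 − 0) = 0.34002
t = −τ ln(…) = 58.685 × 1.0787 = 63.306 min.

63.3 min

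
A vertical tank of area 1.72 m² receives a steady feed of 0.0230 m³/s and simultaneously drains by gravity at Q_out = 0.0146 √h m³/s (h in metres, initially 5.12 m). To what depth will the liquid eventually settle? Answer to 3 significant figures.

A dh/dt = Q_in − 0.0146 √h. Steady state requires inflow = outflow:
Q_in = 0.0146 √h_ss ⇒ √h_ss = 0.0230/0.0146 = 1.5753.
h_ss = 1.5753² = 2.4817 m. (Since h₀ = 5.12 m > h_ss, the level will fall toward this value.)

2.48 m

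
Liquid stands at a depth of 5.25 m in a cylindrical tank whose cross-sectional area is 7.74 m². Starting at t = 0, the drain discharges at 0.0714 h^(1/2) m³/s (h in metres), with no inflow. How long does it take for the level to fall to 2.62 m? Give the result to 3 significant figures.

146 s

A dh/dt = −Q_out = −0.0714 √h.
∫ h^(−1/2) dh = −(0.0714/A) ∫ dt, giving 2√h = 2√h₀ − (0.0714/A) t.
t = 2A(√h₀ − √h)/0.0714 = 2·7.74·(√5.25 − √2.62)/0.0714
  = 15.480 × (2.2913 − 1.6186) / 0.0714 = 145.83 s.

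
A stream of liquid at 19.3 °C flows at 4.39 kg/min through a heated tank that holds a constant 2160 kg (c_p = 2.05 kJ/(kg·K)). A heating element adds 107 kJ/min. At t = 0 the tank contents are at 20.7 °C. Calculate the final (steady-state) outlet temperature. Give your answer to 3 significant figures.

31.2 °C

M c_p dT/dt = ṁ c_p (T_in − T) + Q̇.
At steady state dT/dt = 0 ⇒ T_ss = T_in + Q̇/(ṁ c_p) = 19.3 + 107/(4.39·2.05) = 31.190 °C.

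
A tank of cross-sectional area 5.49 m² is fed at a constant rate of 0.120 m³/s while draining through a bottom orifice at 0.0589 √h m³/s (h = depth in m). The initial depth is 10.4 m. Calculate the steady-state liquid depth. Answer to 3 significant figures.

4.15 m

Level balance: A dh/dt = 0.120 − 0.0589 √h. Setting dh/dt = 0:
Q_in = 0.0589 √h_ss ⇒ √h_ss = 0.120/0.0589 = 2.0374.
h_ss = 2.0374² = 4.1508 m. (Since h₀ = 10.4 m > h_ss, the level will fall toward this value.)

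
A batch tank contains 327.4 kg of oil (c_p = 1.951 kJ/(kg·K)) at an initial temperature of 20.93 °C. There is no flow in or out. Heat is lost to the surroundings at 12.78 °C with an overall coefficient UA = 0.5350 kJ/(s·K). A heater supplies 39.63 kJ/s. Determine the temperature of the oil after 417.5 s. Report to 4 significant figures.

Lumped-capacitance energy balance: M c_p dT/dt = UA(T_amb − T) + Q̇.
dT/dt = (T_ss − T)/τ with T_ss = T_amb + Q̇/UA = 12.78 + 39.63/0.5350 = 86.8548 °C, τ = M c_p/UA = 327.4·1.951/0.5350 = 1193.94 s.
Integrating: T(t) = T_ss + (T₀ − T_ss) e^(−t/τ).
T(417.5) = 86.8548 + (-65.9248)·0.704912 = 40.3836 °C.

40.38 °C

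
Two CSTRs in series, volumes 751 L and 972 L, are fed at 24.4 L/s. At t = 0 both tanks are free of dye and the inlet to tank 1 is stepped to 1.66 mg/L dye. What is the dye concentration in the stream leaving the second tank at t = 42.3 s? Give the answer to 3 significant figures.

0.562 mg/L

Each tank obeys Vᵢ dCᵢ/dt = Q(Cᵢ₋₁ − Cᵢ), so τᵢ = Vᵢ/Q.
τ₁ = 751/24.4 = 30.779 s; τ₂ = 972/24.4 = 39.836 s.
Tank 1: C₁ = C_in(1 − e^(−t/τ₁)). Tank 2 (τ₁ ≠ τ₂): C₂ = C_in[1 − (τ₁ e^(−t/τ₁) − τ₂ e^(−t/τ₂))/(τ₁ − τ₂)].
At t = 42.3: e^(−t/τ₁) = 0.25301, e^(−t/τ₂) = 0.34581.
C₂ = 1.66·[1 − (30.779·0.25301 − 39.836·0.34581)/(-9.0574)] = 1.66·0.33882 = 0.56243 mg/L.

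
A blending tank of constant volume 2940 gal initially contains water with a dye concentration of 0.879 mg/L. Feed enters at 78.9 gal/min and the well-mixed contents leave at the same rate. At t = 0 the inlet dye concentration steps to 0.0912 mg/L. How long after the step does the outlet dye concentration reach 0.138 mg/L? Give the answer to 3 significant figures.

Species balance: V dC/dt = Q(C_in − C) ⇒ τ = V/Q = 37.262 min.
C(t) = C_in + (C₀ − C_in) e^(−t/τ). Set C = 0.138 and solve for t:
e^(−t/τ) = (C − C_in)/(C₀ − C_in) = (0.138 − 0.0912)/(0.879 − 0.0912) = 0.059406
t = −τ ln(…) = 37.262 × 2.8234 = 105.21 min.

105 min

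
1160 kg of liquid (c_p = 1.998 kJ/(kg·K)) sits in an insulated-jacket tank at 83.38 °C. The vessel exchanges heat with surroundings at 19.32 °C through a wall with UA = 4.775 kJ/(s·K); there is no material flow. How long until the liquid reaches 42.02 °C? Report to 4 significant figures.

503.6 s

Lumped-capacitance energy balance: M c_p dT/dt = UA(T_amb − T).
τ = M c_p/UA = 485.378 s; T_ss = T_amb = 19.3200 °C.
T(t) = T_ss + (T₀ − T_ss)e^(−t/τ); set T = 42.02:
t = −τ ln[(T − T_ss)/(T₀ − T_ss)] = −485.378 · ln(0.354355) = 503.558 s.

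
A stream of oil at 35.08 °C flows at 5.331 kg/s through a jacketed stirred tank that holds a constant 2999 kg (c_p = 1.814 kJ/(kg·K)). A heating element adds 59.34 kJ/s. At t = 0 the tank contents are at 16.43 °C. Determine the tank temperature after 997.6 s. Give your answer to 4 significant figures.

M c_p dT/dt = ṁ c_p (T_in − T) + Q̇.
τ = M/ṁ = 562.559 s; T_ss = T_in + Q̇/(ṁ c_p) = 35.08 + 59.34/(5.331·1.814) = 41.2162 °C.
T approaches T_ss exponentially: T(t) = T_ss + (T₀ − T_ss) e^(−t/τ).
T(997.6) = 41.2162 + (-24.7862)·e^(−997.6/562.559) = 41.2162 + (-24.7862)·0.169767 = 37.0083 °C.

37.01 °C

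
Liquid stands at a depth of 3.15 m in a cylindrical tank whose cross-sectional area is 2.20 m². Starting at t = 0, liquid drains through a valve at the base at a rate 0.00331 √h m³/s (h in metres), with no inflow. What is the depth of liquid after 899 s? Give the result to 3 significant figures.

A dh/dt = −Q_out = −0.00331 √h.
This is separable: 2 d(√h)/dt = −0.00331/A, so √h = √h₀ − (0.00331/(2A)) t.
√h = √3.15 − 0.00331·899/(2·2.20) = 1.7748 − 0.67629 = 1.0985.
h = 1.0985² = 1.2068 m.

1.21 m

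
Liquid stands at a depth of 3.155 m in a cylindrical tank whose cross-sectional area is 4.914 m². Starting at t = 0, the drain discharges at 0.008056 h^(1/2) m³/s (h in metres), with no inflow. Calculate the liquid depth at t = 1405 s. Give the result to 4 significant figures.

With no inflow, A dh/dt = −0.008056 √h.
∫ h^(−1/2) dh = −(0.008056/A) ∫ dt, giving 2√h = 2√h₀ − (0.008056/A) t.
√h = √3.155 − 0.008056·1405/(2·4.914) = 1.77623 − 1.15168 = 0.624555.
h = 0.624555² = 0.390069 m.

0.3901 m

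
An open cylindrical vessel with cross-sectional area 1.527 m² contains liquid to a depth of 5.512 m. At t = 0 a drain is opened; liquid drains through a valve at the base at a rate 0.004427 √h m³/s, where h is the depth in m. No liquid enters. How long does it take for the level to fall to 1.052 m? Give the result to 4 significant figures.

912.1 s

Unsteady balance on liquid volume: A dh/dt = −0.004427 √h.
Separate and integrate: 2(√h − √h₀) = −(0.004427/A) t.
t = 2A(√h₀ − √h)/0.004427 = 2·1.527·(√5.512 − √1.052)/0.004427
  = 3.05400 × (2.34776 − 1.02567) / 0.004427 = 912.057 s.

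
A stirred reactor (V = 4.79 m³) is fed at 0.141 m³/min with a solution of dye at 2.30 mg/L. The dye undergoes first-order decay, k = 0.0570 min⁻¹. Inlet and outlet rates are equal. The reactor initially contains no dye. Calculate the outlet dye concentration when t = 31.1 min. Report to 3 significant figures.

Species balance: V dC/dt = Q C_in − Q C − k V C.
This is linear with rate a = Q/V + k = 0.086436 min⁻¹.
C_ss = Q C_in/(Q + kV) = 0.78328 mg/L; C(t) = C_ss + (C₀ − C_ss) e^(−a t).
C(31.1) = 0.78328 + (-0.78328)·e^(−0.086436·31.1) = 0.78328 + (-0.78328)·0.068005 = 0.73001 mg/L.

0.730 mg/L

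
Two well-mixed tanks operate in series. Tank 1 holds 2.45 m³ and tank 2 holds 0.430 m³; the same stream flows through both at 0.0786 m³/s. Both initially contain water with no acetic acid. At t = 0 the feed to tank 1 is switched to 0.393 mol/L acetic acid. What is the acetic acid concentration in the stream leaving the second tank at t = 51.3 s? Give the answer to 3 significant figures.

Time constants: τᵢ = Vᵢ/Q for each well-mixed tank.
τ₁ = 2.45/0.0786 = 31.170 s; τ₂ = 0.430/0.0786 = 5.4707 s.
Solving the cascade with C₁(0)=C₂(0)=0 gives C₂(t) = C_in[1 − (τ₁ e^(−t/τ₁) − τ₂ e^(−t/τ₂))/(τ₁ − τ₂)].
At t = 51.3: e^(−t/τ₁) = 0.19286, e^(−t/τ₂) = 8.4635e-05.
C₂ = 0.393·[1 − (31.170·0.19286 − 5.4707·8.4635e-05)/(25.700)] = 0.393·0.76610 = 0.30108 mol/L.

0.301 mol/L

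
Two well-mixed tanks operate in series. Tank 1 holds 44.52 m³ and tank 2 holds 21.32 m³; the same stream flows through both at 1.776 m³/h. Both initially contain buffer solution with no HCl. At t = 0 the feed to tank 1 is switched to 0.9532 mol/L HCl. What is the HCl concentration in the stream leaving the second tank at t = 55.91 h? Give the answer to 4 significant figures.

Species balance on tank i: dCᵢ/dt = (Cᵢ₋₁ − Cᵢ)/τᵢ with τᵢ = Vᵢ/Q.
τ₁ = 44.52/1.776 = 25.0676 h; τ₂ = 21.32/1.776 = 12.0045 h.
Tank 1: C₁ = C_in(1 − e^(−t/τ₁)). Tank 2 (τ₁ ≠ τ₂): C₂ = C_in[1 − (τ₁ e^(−t/τ₁) − τ₂ e^(−t/τ₂))/(τ₁ − τ₂)].
At t = 55.91: e^(−t/τ₁) = 0.107488, e^(−t/τ₂) = 0.00949093.
C₂ = 0.9532·[1 − (25.0676·0.107488 − 12.0045·0.00949093)/(13.0631)] = 0.9532·0.802455 = 0.764900 mol/L.

0.7649 mol/L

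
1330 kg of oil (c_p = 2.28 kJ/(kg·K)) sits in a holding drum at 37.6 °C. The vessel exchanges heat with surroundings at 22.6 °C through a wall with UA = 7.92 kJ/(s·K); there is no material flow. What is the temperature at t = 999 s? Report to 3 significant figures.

23.7 °C

M c_p dT/dt = −UA(T − T_amb).
dT/dt = (T_ss − T)/τ with T_ss = T_amb = 22.600 °C, τ = M c_p/UA = 1330·2.28/7.92 = 382.88 s.
This is linear first-order; T(t) = T_ss + (T₀ − T_ss) e^(−t/τ).
T(999) = 22.600 + (15.000)·0.073595 = 23.704 °C.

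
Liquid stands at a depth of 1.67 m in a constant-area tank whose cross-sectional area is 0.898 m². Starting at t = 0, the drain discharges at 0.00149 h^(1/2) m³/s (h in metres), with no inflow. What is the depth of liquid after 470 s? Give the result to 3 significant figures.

0.814 m

Volume balance on the tank: A dh/dt = −0.00149 √h.
This is separable: 2 d(√h)/dt = −0.00149/A, so √h = √h₀ − (0.00149/(2A)) t.
√h = √1.67 − 0.00149·470/(2·0.898) = 1.2923 − 0.38992 = 0.90236.
h = 0.90236² = 0.81426 m.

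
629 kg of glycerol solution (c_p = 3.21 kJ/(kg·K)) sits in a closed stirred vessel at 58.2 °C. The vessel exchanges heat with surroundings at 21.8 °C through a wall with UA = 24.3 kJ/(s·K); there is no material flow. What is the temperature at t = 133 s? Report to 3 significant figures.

29.1 °C

Lumped-capacitance energy balance: M c_p dT/dt = UA(T_amb − T).
dT/dt = (T_ss − T)/τ with T_ss = T_amb = 21.800 °C, τ = M c_p/UA = 629·3.21/24.3 = 83.090 s.
Solution: T(t) = T_ss + (T₀ − T_ss) e^(−t/τ).
T(133) = 21.800 + (36.400)·0.20176 = 29.144 °C.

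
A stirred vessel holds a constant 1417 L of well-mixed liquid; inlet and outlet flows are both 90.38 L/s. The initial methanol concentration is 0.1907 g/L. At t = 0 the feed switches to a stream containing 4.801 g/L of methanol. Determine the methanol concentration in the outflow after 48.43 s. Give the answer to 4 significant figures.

Unsteady species balance (constant V, well mixed): V dC/dt = Q(C_in − C).
Time constant τ = V/Q = 1417/90.38 = 15.6782 s.
Integrating: C(t) = C_in + (C₀ − C_in) e^(−t/τ).
C(48.43) = 4.801 + (0.1907 − 4.801)·e^(−48.43/15.6782) = 4.801 + (-4.61030)·0.0455478 = 4.59101 g/L.

4.591 g/L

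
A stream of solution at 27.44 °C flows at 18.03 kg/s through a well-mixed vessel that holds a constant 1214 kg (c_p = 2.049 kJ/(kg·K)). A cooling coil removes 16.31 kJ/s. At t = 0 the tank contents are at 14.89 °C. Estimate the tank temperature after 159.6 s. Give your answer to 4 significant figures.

Heat balance on the well-mixed liquid: M c_p dT/dt = ṁ c_p (T_in − T) − 16.31.
τ = M/ṁ = 67.3322 s; T_ss = T_in − Q̇/(ṁ c_p) = 27.44 − 16.31/(18.03·2.049) = 26.9985 °C.
This is linear first-order; T(t) = T_ss + (T₀ − T_ss) e^(−t/τ).
T(159.6) = 26.9985 + (-12.1085)·e^(−159.6/67.3322) = 26.9985 + (-12.1085)·0.0934493 = 25.8670 °C.

25.87 °C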